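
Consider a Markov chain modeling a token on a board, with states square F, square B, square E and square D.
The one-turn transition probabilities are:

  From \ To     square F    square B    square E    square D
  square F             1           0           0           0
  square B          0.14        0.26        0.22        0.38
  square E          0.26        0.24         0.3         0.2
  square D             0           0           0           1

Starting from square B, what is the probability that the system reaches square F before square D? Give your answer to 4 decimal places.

0.3336

Let h(s) be the probability of absorption at square F starting from transient state s. Then h(square F) = 1 and h(square D) = 0. By first-step analysis:
h(square B) = 0.14·1 + 0.26·h(square B) + 0.22·h(square E) + 0.38·0
h(square E) = 0.26·1 + 0.24·h(square B) + 0.3·h(square E) + 0.2·0
Solving: h(square B) = 0.3336, h(square E) = 0.4858.
Starting from square B, the probability is 0.3336.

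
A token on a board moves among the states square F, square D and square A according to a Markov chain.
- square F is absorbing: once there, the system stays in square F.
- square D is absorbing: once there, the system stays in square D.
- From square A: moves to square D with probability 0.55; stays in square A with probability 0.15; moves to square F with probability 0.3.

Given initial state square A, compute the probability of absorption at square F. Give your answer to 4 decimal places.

Let h(s) be the probability of absorption at square F starting from transient state s. Then h(square F) = 1 and h(square D) = 0. By first-step analysis:
h(square A) = 0.3·1 + 0.55·0 + 0.15·h(square A)
Solving: h(square A) = 0.3529.
Starting from square A, the probability is 0.3529.

0.3529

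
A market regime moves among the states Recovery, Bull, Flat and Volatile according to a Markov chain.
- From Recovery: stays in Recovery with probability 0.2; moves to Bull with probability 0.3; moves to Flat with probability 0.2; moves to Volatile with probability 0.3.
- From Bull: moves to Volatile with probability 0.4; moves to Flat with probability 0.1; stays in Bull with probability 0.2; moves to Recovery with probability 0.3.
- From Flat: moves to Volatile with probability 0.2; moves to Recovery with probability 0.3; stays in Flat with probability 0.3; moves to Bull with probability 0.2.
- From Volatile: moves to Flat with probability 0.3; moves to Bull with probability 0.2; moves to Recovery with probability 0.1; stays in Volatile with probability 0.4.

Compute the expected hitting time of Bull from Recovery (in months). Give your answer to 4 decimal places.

Let t(s) be the expected number of months to first reach Bull from state s, with t(Bull) = 0. Conditioning on the first month:
t(Recovery) = 1 + 0.2·t(Recovery) + 0.2·t(Flat) + 0.3·t(Volatile)
t(Flat) = 1 + 0.3·t(Recovery) + 0.3·t(Flat) + 0.2·t(Volatile)
t(Volatile) = 1 + 0.1·t(Recovery) + 0.3·t(Flat) + 0.4·t(Volatile)
Solving: t(Recovery) = 4.1000, t(Flat) = 4.5000, t(Volatile) = 4.6000.
Expected months from Recovery to Bull: 4.1000.

4.1000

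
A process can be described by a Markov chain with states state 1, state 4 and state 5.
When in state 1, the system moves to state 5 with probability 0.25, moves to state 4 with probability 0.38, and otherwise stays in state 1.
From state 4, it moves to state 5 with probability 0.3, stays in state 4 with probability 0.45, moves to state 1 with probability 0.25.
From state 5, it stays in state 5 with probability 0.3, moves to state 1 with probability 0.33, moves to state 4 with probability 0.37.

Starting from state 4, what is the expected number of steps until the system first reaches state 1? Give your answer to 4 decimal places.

Let t(s) be the expected number of steps to first reach state 1 from state s, with t(state 1) = 0. Conditioning on the first step:
t(state 4) = 1 + 0.45·t(state 4) + 0.3·t(state 5)
t(state 5) = 1 + 0.37·t(state 4) + 0.3·t(state 5)
Solving: t(state 4) = 3.6496, t(state 5) = 3.3577.
Expected steps from state 4 to state 1: 3.6496.

3.6496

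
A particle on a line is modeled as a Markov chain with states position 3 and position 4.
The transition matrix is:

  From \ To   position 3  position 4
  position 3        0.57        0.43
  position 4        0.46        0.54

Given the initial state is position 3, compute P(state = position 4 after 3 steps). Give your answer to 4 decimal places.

0.4825

Propagate the distribution vector 3 steps from position 3.
After 0 steps: (1.0000, 0.0000)
After 1 step: (0.5700, 0.4300)
After 2 steps: (0.5227, 0.4773)
After 3 steps: (0.5175, 0.4825)
P(in position 4 after 3 steps) = 0.4825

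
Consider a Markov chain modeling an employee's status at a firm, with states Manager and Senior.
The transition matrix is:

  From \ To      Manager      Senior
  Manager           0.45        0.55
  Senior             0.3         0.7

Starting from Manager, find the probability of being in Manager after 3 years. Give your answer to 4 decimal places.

0.3551

Propagate the distribution vector 3 years from Manager.
After 0 years: (1.0000, 0.0000)
After 1 year: (0.4500, 0.5500)
After 2 years: (0.3675, 0.6325)
After 3 years: (0.3551, 0.6449)
P(in Manager after 3 years) = 0.3551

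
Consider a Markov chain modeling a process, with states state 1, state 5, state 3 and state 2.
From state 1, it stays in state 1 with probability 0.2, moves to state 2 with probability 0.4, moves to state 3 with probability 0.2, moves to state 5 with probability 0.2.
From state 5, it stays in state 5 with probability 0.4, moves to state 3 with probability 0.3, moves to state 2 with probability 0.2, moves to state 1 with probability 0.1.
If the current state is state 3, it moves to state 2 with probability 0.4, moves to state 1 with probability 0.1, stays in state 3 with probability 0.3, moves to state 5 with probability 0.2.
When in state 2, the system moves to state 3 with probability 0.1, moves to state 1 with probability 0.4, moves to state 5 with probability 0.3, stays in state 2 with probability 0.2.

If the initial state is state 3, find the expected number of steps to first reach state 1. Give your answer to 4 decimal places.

Let t(s) be the expected number of steps to first reach state 1 from state s, with t(state 1) = 0. Conditioning on the first step:
t(state 5) = 1 + 0.4·t(state 5) + 0.3·t(state 3) + 0.2·t(state 2)
t(state 3) = 1 + 0.2·t(state 5) + 0.3·t(state 3) + 0.4·t(state 2)
t(state 2) = 1 + 0.3·t(state 5) + 0.1·t(state 3) + 0.2·t(state 2)
Solving: t(state 5) = 5.7143, t(state 3) = 5.3846, t(state 2) = 4.0659.
Expected steps from state 3 to state 1: 5.3846.

5.3846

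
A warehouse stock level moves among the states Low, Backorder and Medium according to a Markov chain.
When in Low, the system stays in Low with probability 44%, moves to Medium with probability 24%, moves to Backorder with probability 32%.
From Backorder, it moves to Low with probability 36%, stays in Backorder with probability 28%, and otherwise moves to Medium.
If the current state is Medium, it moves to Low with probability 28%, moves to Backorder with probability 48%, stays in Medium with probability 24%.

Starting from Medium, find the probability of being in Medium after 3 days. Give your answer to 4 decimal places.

Propagate the distribution vector 3 days from Medium.
After 0 days: (0.0000, 0.0000, 1.0000)
After 1 day: (0.2800, 0.4800, 0.2400)
After 2 days: (0.3632, 0.3392, 0.2976)
After 3 days: (0.3652, 0.3540, 0.2807)
P(in Medium after 3 days) = 0.2807

0.2807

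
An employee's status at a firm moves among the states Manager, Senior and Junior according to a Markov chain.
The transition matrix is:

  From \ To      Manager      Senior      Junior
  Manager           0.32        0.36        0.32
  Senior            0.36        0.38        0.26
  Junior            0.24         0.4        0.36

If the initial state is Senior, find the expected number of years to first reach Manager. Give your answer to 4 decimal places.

Let t(s) be the expected number of years to first reach Manager from state s, with t(Manager) = 0. Conditioning on the first year:
t(Senior) = 1 + 0.38·t(Senior) + 0.26·t(Junior)
t(Junior) = 1 + 0.4·t(Senior) + 0.36·t(Junior)
Solving: t(Senior) = 3.0738, t(Junior) = 3.4836.
Expected years from Senior to Manager: 3.0738.

3.0738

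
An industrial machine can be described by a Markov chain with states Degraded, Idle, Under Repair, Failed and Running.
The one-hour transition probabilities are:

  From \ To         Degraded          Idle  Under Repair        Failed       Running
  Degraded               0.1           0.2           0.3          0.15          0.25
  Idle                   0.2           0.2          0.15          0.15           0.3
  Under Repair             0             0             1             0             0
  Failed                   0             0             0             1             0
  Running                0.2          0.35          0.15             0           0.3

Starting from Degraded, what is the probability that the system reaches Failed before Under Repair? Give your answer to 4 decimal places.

Let h(s) be the probability of absorption at Failed starting from transient state s. Then h(Failed) = 1 and h(Under Repair) = 0. By first-step analysis:
h(Degraded) = 0.1·h(Degraded) + 0.2·h(Idle) + 0.3·0 + 0.15·1 + 0.25·h(Running)
h(Idle) = 0.2·h(Degraded) + 0.2·h(Idle) + 0.15·0 + 0.15·1 + 0.3·h(Running)
h(Running) = 0.2·h(Degraded) + 0.35·h(Idle) + 0.15·0 + 0.3·h(Running)
Solving: h(Degraded) = 0.3281, h(Idle) = 0.3750, h(Running) = 0.2813.
Starting from Degraded, the probability is 0.3281.

0.3281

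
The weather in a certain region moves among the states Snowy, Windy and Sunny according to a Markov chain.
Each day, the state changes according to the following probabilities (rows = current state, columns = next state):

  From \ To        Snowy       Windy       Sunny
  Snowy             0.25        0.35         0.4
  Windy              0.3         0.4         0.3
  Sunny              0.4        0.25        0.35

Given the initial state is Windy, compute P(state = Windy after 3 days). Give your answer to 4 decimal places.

Propagate the distribution vector 3 days from Windy.
After 0 days: (0.0000, 1.0000, 0.0000)
After 1 day: (0.3000, 0.4000, 0.3000)
After 2 days: (0.3150, 0.3400, 0.3450)
After 3 days: (0.3188, 0.3325, 0.3488)
P(in Windy after 3 days) = 0.3325

0.3325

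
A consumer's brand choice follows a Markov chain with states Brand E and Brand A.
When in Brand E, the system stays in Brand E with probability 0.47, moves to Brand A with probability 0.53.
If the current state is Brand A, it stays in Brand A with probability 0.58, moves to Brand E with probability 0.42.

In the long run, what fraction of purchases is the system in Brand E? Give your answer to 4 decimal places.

Let the stationary distribution be π with π = πP and π_1 + π_2 = 1.
π_1 = 0.47·π_1 + 0.42·π_2
Solving with the normalization constraint gives π = (0.4421, 0.5579).
So the stationary probability of Brand E is 0.4421.

0.4421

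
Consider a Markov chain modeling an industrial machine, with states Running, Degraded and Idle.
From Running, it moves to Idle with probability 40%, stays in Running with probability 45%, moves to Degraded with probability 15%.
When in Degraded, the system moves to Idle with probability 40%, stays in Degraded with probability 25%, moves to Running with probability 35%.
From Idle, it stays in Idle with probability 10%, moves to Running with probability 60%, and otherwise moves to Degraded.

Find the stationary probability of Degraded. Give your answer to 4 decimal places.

Let the stationary distribution be π with π = πP and π_1 + π_2 + π_3 = 1.
π_1 = 0.45·π_1 + 0.35·π_2 + 0.6·π_3
π_2 = 0.15·π_1 + 0.25·π_2 + 0.3·π_3
Solving with the normalization constraint gives π = (0.4744, 0.2179, 0.3077).
So the stationary probability of Degraded is 0.2179.

0.2179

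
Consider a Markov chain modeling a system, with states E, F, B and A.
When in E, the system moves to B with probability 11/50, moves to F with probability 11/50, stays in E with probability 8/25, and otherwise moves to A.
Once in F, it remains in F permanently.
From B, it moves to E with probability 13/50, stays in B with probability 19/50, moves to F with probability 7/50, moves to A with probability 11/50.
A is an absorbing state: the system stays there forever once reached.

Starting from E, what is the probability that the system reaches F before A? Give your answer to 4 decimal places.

0.4588

Let h(s) be the probability of absorption at F starting from transient state s. Then h(F) = 1 and h(A) = 0. By first-step analysis:
h(E) = 0.32·h(E) + 0.22·1 + 0.22·h(B) + 0.24·0
h(B) = 0.26·h(E) + 0.14·1 + 0.38·h(B) + 0.22·0
Solving: h(E) = 0.4588, h(B) = 0.4182.
Starting from E, the probability is 0.4588.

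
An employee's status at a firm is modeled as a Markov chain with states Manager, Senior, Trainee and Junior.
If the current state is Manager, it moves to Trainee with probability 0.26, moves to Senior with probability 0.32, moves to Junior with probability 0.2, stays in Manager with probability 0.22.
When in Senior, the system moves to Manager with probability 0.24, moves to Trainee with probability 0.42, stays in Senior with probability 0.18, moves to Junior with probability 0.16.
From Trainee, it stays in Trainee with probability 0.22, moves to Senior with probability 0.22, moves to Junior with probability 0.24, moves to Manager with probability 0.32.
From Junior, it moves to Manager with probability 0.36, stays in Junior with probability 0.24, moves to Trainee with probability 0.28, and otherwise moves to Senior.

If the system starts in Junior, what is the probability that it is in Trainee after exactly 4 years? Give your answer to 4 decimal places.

Propagate the distribution vector 4 years from Junior.
After 0 years: (0.0000, 0.0000, 0.0000, 1.0000)
After 1 year: (0.3600, 0.1200, 0.2800, 0.2400)
After 2 years: (0.2840, 0.2272, 0.2728, 0.2160)
After 3 years: (0.2821, 0.2177, 0.2898, 0.2105)
After 4 years: (0.2828, 0.2185, 0.2875, 0.2113)
P(in Trainee after 4 years) = 0.2875

0.2875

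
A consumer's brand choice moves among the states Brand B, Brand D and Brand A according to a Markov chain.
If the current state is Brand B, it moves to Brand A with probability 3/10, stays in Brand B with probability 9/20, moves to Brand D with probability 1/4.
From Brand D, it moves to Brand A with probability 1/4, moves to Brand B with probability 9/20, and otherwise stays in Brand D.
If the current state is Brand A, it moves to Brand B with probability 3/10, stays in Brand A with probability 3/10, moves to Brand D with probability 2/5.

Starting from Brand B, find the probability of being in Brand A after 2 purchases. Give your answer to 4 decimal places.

Sum over the intermediate state after 1 purchase:
P = P(Brand B→Brand B)·P(Brand B→Brand A) + P(Brand B→Brand D)·P(Brand D→Brand A) + P(Brand B→Brand A)·P(Brand A→Brand A)
  = 0.45×0.3 + 0.25×0.25 + 0.3×0.3
  = 0.1350 + 0.0625 + 0.0900 = 0.2875

0.2875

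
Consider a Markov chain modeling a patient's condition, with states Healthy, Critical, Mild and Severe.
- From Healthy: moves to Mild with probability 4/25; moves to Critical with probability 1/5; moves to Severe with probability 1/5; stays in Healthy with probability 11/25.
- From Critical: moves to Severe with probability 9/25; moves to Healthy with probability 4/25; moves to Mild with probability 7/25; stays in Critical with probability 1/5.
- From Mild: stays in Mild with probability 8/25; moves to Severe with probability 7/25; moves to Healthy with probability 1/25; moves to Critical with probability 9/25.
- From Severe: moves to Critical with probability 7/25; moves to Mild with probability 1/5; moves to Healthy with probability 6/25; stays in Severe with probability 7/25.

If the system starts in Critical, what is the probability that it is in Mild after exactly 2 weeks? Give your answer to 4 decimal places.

0.2432

Propagate the distribution vector 2 weeks from Critical.
After 0 weeks: (0.0000, 1.0000, 0.0000, 0.0000)
After 1 week: (0.1600, 0.2000, 0.2800, 0.3600)
After 2 weeks: (0.2000, 0.2736, 0.2432, 0.2832)
P(in Mild after 2 weeks) = 0.2432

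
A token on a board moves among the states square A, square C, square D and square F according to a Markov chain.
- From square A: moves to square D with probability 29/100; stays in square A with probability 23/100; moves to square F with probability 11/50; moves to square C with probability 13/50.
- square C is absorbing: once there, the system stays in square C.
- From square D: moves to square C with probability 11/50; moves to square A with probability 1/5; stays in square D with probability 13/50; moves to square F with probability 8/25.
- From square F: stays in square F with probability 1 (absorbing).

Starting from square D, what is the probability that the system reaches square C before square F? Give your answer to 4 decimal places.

0.4326

Let h(s) be the probability of absorption at square C starting from transient state s. Then h(square C) = 1 and h(square F) = 0. By first-step analysis:
h(square A) = 0.23·h(square A) + 0.26·1 + 0.29·h(square D) + 0.22·0
h(square D) = 0.2·h(square A) + 0.22·1 + 0.26·h(square D) + 0.32·0
Solving: h(square A) = 0.5006, h(square D) = 0.4326.
Starting from square D, the probability is 0.4326.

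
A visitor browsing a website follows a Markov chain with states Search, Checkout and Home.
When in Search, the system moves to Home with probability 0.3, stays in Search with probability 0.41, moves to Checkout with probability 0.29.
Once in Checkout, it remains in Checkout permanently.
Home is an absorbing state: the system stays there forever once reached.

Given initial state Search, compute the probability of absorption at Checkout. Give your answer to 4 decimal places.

Let h(s) be the probability of absorption at Checkout starting from transient state s. Then h(Checkout) = 1 and h(Home) = 0. By first-step analysis:
h(Search) = 0.41·h(Search) + 0.29·1 + 0.3·0
Solving: h(Search) = 0.4915.
Starting from Search, the probability is 0.4915.

0.4915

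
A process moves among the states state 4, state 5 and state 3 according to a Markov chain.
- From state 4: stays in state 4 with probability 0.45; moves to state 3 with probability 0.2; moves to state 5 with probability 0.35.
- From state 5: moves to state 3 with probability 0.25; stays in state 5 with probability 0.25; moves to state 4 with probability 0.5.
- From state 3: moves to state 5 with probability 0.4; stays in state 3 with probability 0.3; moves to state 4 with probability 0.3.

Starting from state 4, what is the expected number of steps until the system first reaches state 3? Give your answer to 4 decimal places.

Let t(s) be the expected number of steps to first reach state 3 from state s, with t(state 3) = 0. Conditioning on the first step:
t(state 4) = 1 + 0.45·t(state 4) + 0.35·t(state 5)
t(state 5) = 1 + 0.5·t(state 4) + 0.25·t(state 5)
Solving: t(state 4) = 4.6316, t(state 5) = 4.4211.
Expected steps from state 4 to state 3: 4.6316.

4.6316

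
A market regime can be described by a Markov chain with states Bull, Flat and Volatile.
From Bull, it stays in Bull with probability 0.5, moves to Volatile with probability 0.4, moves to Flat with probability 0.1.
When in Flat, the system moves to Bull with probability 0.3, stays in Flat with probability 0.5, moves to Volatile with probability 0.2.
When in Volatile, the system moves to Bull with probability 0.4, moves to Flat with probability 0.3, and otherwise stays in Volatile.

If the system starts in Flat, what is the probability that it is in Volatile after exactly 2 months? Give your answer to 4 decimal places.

0.2800

Sum over the intermediate state after 1 month:
P = P(Flat→Bull)·P(Bull→Volatile) + P(Flat→Flat)·P(Flat→Volatile) + P(Flat→Volatile)·P(Volatile→Volatile)
  = 0.3×0.4 + 0.5×0.2 + 0.2×0.3
  = 0.1200 + 0.1000 + 0.0600 = 0.2800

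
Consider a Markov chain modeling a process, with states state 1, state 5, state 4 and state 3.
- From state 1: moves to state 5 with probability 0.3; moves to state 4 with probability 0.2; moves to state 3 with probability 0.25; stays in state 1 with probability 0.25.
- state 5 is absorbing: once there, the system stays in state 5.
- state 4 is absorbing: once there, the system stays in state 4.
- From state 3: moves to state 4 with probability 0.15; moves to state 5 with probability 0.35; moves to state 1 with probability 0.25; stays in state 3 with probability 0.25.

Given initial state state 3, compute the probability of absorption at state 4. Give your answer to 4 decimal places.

Let h(s) be the probability of absorption at state 4 starting from transient state s. Then h(state 4) = 1 and h(state 5) = 0. By first-step analysis:
h(state 1) = 0.25·h(state 1) + 0.3·0 + 0.2·1 + 0.25·h(state 3)
h(state 3) = 0.25·h(state 1) + 0.35·0 + 0.15·1 + 0.25·h(state 3)
Solving: h(state 1) = 0.3750, h(state 3) = 0.3250.
Starting from state 3, the probability is 0.3250.

0.3250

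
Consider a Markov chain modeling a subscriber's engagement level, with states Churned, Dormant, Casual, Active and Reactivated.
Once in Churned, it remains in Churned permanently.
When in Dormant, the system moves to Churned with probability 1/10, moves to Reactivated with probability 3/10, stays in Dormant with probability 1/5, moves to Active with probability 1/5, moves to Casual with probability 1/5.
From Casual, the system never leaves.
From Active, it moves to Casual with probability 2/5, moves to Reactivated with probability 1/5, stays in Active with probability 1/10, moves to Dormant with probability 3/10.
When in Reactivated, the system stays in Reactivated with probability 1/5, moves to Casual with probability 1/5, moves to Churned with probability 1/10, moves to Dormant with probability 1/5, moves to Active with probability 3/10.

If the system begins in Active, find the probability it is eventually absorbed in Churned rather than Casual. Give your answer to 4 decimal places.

Let h(s) be the probability of absorption at Churned starting from transient state s. Then h(Churned) = 1 and h(Casual) = 0. By first-step analysis:
h(Dormant) = 0.1·1 + 0.2·h(Dormant) + 0.2·0 + 0.2·h(Active) + 0.3·h(Reactivated)
h(Active) = 0.3·h(Dormant) + 0.4·0 + 0.1·h(Active) + 0.2·h(Reactivated)
h(Reactivated) = 0.1·1 + 0.2·h(Dormant) + 0.2·0 + 0.3·h(Active) + 0.2·h(Reactivated)
Solving: h(Dormant) = 0.2481, h(Active) = 0.1355, h(Reactivated) = 0.2379.
Starting from Active, the probability is 0.1355.

0.1355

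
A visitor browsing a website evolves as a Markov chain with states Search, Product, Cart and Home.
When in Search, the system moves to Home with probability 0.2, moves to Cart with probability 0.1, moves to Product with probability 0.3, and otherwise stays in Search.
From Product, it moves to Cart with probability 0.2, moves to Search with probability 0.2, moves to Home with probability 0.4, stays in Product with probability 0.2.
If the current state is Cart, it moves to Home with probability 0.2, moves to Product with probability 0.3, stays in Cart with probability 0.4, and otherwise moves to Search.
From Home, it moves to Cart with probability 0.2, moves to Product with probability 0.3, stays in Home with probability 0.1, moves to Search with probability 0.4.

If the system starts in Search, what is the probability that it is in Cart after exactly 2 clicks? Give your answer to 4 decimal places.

Propagate the distribution vector 2 clicks from Search.
After 0 clicks: (1.0000, 0.0000, 0.0000, 0.0000)
After 1 click: (0.4000, 0.3000, 0.1000, 0.2000)
After 2 clicks: (0.3100, 0.2700, 0.1800, 0.2400)
P(in Cart after 2 clicks) = 0.1800

0.1800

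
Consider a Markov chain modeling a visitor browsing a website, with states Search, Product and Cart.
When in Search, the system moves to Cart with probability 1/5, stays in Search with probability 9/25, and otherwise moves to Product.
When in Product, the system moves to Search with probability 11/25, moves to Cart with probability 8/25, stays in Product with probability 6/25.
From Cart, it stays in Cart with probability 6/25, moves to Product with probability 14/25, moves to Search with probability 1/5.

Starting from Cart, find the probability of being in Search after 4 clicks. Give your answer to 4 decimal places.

Propagate the distribution vector 4 clicks from Cart.
After 0 clicks: (0.0000, 0.0000, 1.0000)
After 1 click: (0.2000, 0.5600, 0.2400)
After 2 clicks: (0.3664, 0.3568, 0.2768)
After 3 clicks: (0.3443, 0.4019, 0.2539)
After 4 clicks: (0.3515, 0.3901, 0.2584)
P(in Search after 4 clicks) = 0.3515

0.3515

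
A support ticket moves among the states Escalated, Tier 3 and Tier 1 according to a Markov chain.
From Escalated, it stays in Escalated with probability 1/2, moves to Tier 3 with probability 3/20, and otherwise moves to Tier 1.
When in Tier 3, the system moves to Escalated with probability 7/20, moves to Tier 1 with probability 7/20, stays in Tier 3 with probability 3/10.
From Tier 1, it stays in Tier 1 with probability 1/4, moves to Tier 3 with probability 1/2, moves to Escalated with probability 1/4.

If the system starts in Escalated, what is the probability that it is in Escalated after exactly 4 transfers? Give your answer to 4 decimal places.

0.3747

Propagate the distribution vector 4 transfers from Escalated.
After 0 transfers: (1.0000, 0.0000, 0.0000)
After 1 transfer: (0.5000, 0.1500, 0.3500)
After 2 transfers: (0.3900, 0.2950, 0.3150)
After 3 transfers: (0.3770, 0.3045, 0.3185)
After 4 transfers: (0.3747, 0.3072, 0.3182)
P(in Escalated after 4 transfers) = 0.3747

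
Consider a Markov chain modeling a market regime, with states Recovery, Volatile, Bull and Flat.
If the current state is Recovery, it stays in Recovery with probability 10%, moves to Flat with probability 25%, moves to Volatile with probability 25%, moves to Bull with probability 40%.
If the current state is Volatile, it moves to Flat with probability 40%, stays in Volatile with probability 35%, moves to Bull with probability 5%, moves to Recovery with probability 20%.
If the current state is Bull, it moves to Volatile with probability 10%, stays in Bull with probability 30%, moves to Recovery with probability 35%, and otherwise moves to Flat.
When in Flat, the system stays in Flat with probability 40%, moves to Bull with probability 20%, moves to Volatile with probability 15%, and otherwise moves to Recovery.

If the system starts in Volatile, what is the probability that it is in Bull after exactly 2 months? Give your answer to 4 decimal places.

Propagate the distribution vector 2 months from Volatile.
After 0 months: (0.0000, 1.0000, 0.0000, 0.0000)
After 1 month: (0.2000, 0.3500, 0.0500, 0.4000)
After 2 months: (0.2075, 0.2375, 0.1925, 0.3625)
P(in Bull after 2 months) = 0.1925

0.1925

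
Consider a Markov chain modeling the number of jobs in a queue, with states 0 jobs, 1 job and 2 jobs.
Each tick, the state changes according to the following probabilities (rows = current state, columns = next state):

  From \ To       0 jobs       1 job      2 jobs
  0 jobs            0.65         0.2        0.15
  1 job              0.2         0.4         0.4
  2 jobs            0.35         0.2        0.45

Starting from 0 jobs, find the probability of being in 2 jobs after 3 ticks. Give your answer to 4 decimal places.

0.2835

Propagate the distribution vector 3 ticks from 0 jobs.
After 0 ticks: (1.0000, 0.0000, 0.0000)
After 1 tick: (0.6500, 0.2000, 0.1500)
After 2 ticks: (0.5150, 0.2400, 0.2450)
After 3 ticks: (0.4685, 0.2480, 0.2835)
P(in 2 jobs after 3 ticks) = 0.2835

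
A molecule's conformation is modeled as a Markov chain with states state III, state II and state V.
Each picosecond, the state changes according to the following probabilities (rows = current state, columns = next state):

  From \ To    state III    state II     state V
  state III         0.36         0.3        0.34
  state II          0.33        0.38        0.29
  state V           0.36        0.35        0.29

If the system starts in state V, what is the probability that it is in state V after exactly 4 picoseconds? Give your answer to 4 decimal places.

0.3075

Propagate the distribution vector 4 picoseconds from state V.
After 0 picoseconds: (0.0000, 0.0000, 1.0000)
After 1 picosecond: (0.3600, 0.3500, 0.2900)
After 2 picoseconds: (0.3495, 0.3425, 0.3080)
After 3 picoseconds: (0.3497, 0.3428, 0.3075)
After 4 picoseconds: (0.3497, 0.3428, 0.3075)
P(in state V after 4 picoseconds) = 0.3075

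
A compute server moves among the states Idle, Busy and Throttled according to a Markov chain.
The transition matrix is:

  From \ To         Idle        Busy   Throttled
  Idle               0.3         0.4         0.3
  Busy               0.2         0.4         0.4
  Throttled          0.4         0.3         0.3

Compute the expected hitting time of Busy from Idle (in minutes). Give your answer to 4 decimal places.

Let t(s) be the expected number of minutes to first reach Busy from state s, with t(Busy) = 0. Conditioning on the first minute:
t(Idle) = 1 + 0.3·t(Idle) + 0.3·t(Throttled)
t(Throttled) = 1 + 0.4·t(Idle) + 0.3·t(Throttled)
Solving: t(Idle) = 2.7027, t(Throttled) = 2.9730.
Expected minutes from Idle to Busy: 2.7027.

2.7027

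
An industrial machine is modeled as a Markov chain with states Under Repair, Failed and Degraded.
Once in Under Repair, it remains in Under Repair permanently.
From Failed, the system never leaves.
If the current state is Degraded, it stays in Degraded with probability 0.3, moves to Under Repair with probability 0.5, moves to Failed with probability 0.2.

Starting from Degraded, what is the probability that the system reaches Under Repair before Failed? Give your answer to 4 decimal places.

0.7143

Let h(s) be the probability of absorption at Under Repair starting from transient state s. Then h(Under Repair) = 1 and h(Failed) = 0. By first-step analysis:
h(Degraded) = 0.5·1 + 0.2·0 + 0.3·h(Degraded)
Solving: h(Degraded) = 0.7143.
Starting from Degraded, the probability is 0.7143.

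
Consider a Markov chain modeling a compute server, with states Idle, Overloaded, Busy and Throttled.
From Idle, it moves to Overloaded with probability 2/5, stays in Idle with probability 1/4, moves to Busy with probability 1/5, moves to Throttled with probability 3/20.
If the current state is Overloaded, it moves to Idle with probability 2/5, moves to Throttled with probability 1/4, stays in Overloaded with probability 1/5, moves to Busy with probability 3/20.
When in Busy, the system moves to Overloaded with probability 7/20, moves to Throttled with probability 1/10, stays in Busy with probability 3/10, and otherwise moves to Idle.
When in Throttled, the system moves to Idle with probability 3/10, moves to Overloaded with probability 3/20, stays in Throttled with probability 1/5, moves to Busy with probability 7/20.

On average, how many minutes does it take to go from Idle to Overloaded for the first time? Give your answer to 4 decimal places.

Let t(s) be the expected number of minutes to first reach Overloaded from state s, with t(Overloaded) = 0. Conditioning on the first minute:
t(Idle) = 1 + 0.25·t(Idle) + 0.2·t(Busy) + 0.15·t(Throttled)
t(Busy) = 1 + 0.25·t(Idle) + 0.3·t(Busy) + 0.1·t(Throttled)
t(Throttled) = 1 + 0.3·t(Idle) + 0.35·t(Busy) + 0.2·t(Throttled)
Solving: t(Idle) = 2.8454, t(Busy) = 2.9608, t(Throttled) = 3.6124.
Expected minutes from Idle to Overloaded: 2.8454.

2.8454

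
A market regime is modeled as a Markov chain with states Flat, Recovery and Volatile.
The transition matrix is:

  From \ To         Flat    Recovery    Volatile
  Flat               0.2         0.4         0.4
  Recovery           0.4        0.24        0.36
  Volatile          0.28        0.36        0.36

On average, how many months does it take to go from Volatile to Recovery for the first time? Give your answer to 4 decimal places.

Let t(s) be the expected number of months to first reach Recovery from state s, with t(Recovery) = 0. Conditioning on the first month:
t(Flat) = 1 + 0.2·t(Flat) + 0.4·t(Volatile)
t(Volatile) = 1 + 0.28·t(Flat) + 0.36·t(Volatile)
Solving: t(Flat) = 2.6000, t(Volatile) = 2.7000.
Expected months from Volatile to Recovery: 2.7000.

2.7000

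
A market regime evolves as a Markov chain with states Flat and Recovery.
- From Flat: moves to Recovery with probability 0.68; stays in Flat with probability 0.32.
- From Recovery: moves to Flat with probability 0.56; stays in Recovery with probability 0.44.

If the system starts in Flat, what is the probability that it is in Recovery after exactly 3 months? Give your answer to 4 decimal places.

Propagate the distribution vector 3 months from Flat.
After 0 months: (1.0000, 0.0000)
After 1 month: (0.3200, 0.6800)
After 2 months: (0.4832, 0.5168)
After 3 months: (0.4440, 0.5560)
P(in Recovery after 3 months) = 0.5560

0.5560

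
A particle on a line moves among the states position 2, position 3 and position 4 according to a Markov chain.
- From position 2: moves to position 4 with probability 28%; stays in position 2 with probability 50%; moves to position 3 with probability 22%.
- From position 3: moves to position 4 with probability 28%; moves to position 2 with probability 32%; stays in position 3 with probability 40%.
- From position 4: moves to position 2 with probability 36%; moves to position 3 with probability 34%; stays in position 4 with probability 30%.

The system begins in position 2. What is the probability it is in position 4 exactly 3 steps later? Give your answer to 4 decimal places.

0.2857

Propagate the distribution vector 3 steps from position 2.
After 0 steps: (1.0000, 0.0000, 0.0000)
After 1 step: (0.5000, 0.2200, 0.2800)
After 2 steps: (0.4212, 0.2932, 0.2856)
After 3 steps: (0.4072, 0.3070, 0.2857)
P(in position 4 after 3 steps) = 0.2857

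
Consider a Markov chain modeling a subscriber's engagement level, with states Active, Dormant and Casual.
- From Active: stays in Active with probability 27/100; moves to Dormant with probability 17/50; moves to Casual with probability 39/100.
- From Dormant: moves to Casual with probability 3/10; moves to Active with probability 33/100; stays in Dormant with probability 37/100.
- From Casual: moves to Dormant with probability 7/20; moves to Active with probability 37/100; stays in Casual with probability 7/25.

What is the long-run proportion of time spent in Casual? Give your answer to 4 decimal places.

Let the stationary distribution be π with π = πP and π_1 + π_2 + π_3 = 1.
π_1 = 0.27·π_1 + 0.33·π_2 + 0.37·π_3
π_2 = 0.34·π_1 + 0.37·π_2 + 0.35·π_3
Solving with the normalization constraint gives π = (0.3235, 0.3538, 0.3227).
So the stationary probability of Casual is 0.3227.

0.3227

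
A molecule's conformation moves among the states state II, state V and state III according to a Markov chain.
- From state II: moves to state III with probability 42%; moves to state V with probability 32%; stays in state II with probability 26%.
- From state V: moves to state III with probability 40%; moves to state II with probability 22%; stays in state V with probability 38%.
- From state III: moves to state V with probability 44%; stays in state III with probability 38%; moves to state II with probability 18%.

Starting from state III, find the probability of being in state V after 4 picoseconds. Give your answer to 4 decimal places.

0.3910

Propagate the distribution vector 4 picoseconds from state III.
After 0 picoseconds: (0.0000, 0.0000, 1.0000)
After 1 picosecond: (0.1800, 0.4400, 0.3800)
After 2 picoseconds: (0.2120, 0.3920, 0.3960)
After 3 picoseconds: (0.2126, 0.3910, 0.3963)
After 4 picoseconds: (0.2127, 0.3910, 0.3963)
P(in state V after 4 picoseconds) = 0.3910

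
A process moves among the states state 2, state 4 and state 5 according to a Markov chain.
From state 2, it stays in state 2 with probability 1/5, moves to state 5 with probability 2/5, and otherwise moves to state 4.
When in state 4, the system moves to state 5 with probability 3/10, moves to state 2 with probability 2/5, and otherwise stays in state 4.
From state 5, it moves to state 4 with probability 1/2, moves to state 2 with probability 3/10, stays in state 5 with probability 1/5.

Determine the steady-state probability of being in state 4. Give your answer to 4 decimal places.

Let the stationary distribution be π with π = πP and π_1 + π_2 + π_3 = 1.
π_1 = 0.2·π_1 + 0.4·π_2 + 0.3·π_3
π_2 = 0.4·π_1 + 0.3·π_2 + 0.5·π_3
Solving with the normalization constraint gives π = (0.3083, 0.3910, 0.3008).
So the stationary probability of state 4 is 0.3910.

0.3910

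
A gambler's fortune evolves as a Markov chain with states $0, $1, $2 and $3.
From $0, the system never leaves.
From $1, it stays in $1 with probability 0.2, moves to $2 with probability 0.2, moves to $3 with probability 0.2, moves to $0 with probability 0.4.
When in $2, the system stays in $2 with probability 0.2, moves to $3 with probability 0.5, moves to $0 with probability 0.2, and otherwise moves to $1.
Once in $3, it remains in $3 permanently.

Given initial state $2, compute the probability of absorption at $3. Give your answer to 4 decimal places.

Let h(s) be the probability of absorption at $3 starting from transient state s. Then h($3) = 1 and h($0) = 0. By first-step analysis:
h($1) = 0.4·0 + 0.2·h($1) + 0.2·h($2) + 0.2·1
h($2) = 0.2·0 + 0.1·h($1) + 0.2·h($2) + 0.5·1
Solving: h($1) = 0.4194, h($2) = 0.6774.
Starting from $2, the probability is 0.6774.

0.6774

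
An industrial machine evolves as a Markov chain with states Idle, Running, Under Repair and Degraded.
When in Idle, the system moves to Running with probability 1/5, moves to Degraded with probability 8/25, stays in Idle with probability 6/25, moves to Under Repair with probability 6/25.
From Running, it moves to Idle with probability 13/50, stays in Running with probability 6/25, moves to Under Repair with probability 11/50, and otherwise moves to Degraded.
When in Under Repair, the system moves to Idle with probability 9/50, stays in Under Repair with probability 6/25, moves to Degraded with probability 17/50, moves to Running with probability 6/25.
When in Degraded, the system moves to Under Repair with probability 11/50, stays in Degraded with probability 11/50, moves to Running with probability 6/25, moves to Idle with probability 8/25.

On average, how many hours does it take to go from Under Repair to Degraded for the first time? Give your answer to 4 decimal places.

Let t(s) be the expected number of hours to first reach Degraded from state s, with t(Degraded) = 0. Conditioning on the first hour:
t(Idle) = 1 + 0.24·t(Idle) + 0.2·t(Running) + 0.24·t(Under Repair)
t(Running) = 1 + 0.26·t(Idle) + 0.24·t(Running) + 0.22·t(Under Repair)
t(Under Repair) = 1 + 0.18·t(Idle) + 0.24·t(Running) + 0.24·t(Under Repair)
Solving: t(Idle) = 3.1647, t(Running) = 3.2978, t(Under Repair) = 3.1067.
Expected hours from Under Repair to Degraded: 3.1067.

3.1067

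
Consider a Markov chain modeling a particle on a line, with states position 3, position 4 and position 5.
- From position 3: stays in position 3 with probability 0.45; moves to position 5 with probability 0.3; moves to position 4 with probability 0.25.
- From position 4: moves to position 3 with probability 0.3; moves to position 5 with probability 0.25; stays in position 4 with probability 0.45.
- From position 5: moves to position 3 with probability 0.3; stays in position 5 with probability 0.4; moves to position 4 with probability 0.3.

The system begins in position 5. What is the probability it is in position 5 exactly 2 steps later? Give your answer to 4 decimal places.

Sum over the intermediate state after 1 step:
P = P(position 5→position 3)·P(position 3→position 5) + P(position 5→position 4)·P(position 4→position 5) + P(position 5→position 5)·P(position 5→position 5)
  = 0.3×0.3 + 0.3×0.25 + 0.4×0.4
  = 0.0900 + 0.0750 + 0.1600 = 0.3250

0.3250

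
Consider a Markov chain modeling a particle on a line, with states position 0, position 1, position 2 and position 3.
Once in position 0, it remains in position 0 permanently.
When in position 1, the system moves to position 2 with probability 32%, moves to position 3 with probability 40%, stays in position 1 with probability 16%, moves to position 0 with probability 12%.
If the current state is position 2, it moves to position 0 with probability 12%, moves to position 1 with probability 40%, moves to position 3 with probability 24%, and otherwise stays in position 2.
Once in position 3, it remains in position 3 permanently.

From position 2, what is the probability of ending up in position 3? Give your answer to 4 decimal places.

0.7085

Let h(s) be the probability of absorption at position 3 starting from transient state s. Then h(position 3) = 1 and h(position 0) = 0. By first-step analysis:
h(position 1) = 0.12·0 + 0.16·h(position 1) + 0.32·h(position 2) + 0.4·1
h(position 2) = 0.12·0 + 0.4·h(position 1) + 0.24·h(position 2) + 0.24·1
Solving: h(position 1) = 0.7461, h(position 2) = 0.7085.
Starting from position 2, the probability is 0.7085.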